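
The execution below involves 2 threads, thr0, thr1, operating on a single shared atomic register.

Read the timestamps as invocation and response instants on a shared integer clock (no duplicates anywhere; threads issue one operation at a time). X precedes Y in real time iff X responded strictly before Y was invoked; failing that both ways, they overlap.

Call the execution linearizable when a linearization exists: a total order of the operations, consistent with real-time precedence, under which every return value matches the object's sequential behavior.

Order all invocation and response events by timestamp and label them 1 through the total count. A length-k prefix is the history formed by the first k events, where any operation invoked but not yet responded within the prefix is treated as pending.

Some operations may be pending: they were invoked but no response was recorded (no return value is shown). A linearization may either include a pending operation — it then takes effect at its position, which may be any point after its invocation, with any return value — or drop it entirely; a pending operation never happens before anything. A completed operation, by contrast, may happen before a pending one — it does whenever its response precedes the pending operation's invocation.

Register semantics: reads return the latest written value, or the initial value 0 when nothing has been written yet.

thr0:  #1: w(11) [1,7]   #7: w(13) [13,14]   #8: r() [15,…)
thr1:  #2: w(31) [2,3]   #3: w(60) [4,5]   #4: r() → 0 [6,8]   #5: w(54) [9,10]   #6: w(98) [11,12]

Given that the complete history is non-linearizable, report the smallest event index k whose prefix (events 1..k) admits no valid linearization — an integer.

8

events 1..7 are still linearizable — one witness is #1, #2, #3:
1. #1 w(11), leaving value 11
2. #2 w(31), leaving value 31
3. #3 w(60), leaving value 60
once event 8 joins (#4's response, time 8), exhaustive search finds no witness
e.g. #1, #2, #3, #4: illegal at step 4, since #4 r() → 0 cannot apply there
e.g. #2, #1, #3, #4: illegal at step 4, since #4 r() → 0 cannot apply there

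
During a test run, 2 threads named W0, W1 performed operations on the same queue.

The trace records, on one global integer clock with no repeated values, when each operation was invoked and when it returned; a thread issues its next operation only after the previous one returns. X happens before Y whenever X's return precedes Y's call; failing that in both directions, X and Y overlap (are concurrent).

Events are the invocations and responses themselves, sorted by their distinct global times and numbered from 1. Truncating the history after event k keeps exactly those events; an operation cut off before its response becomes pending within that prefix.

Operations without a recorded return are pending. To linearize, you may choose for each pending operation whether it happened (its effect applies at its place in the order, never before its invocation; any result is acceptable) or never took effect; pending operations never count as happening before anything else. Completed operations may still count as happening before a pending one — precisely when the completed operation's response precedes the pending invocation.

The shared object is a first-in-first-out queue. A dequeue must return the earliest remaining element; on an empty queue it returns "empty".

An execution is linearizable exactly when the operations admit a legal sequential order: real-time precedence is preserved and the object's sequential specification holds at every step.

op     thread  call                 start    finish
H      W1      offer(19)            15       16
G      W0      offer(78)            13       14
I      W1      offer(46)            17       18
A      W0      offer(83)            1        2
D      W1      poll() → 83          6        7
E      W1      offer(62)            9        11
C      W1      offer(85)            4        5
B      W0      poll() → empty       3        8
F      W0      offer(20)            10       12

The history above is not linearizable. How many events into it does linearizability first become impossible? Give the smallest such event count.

8

events 1..7 are linearizable; a witness order is A, C, D:
after step 1 (A offer(83)): queue <83>
after step 2 (C offer(85)): queue <83,85>
after step 3 (D poll() → 83): queue <85>
with event 8 included (B responding at time 8), all real-time-consistent orders fail
take A, B, C, D: step 2 already fails, because B poll() → empty cannot occur there
take A, C, B, D: step 3 already fails, because B poll() → empty cannot occur there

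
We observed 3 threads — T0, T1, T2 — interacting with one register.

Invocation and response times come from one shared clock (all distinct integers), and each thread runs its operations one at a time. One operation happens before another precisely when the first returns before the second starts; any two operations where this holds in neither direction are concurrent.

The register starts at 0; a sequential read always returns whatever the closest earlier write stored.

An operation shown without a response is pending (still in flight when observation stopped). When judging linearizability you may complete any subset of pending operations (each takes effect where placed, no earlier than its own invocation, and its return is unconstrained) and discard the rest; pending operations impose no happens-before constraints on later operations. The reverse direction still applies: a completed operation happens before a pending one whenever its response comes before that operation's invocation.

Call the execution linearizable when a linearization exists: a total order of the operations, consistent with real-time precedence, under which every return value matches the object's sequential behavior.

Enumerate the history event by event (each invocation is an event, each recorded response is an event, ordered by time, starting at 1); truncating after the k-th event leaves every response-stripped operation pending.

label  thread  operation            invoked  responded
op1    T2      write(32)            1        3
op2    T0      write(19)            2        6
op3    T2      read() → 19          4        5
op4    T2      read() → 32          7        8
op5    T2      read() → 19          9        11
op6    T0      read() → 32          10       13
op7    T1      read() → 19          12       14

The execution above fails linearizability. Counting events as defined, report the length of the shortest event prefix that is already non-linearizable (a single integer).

one valid order for events 1..7 is op1, op2, op3:
step 1: op1 write(32) — value 32
step 2: op2 write(19) — value 19
step 3: op3 read() → 19 — value 19
with event 8 included (op4 responding at time 8), all real-time-consistent orders fail
one such order, op1, op2, op3, op4, breaks at step 4 where op4 read() → 32 is illegal
one such order, op1, op3, op2, op4, breaks at step 2 where op3 read() → 19 is illegal

8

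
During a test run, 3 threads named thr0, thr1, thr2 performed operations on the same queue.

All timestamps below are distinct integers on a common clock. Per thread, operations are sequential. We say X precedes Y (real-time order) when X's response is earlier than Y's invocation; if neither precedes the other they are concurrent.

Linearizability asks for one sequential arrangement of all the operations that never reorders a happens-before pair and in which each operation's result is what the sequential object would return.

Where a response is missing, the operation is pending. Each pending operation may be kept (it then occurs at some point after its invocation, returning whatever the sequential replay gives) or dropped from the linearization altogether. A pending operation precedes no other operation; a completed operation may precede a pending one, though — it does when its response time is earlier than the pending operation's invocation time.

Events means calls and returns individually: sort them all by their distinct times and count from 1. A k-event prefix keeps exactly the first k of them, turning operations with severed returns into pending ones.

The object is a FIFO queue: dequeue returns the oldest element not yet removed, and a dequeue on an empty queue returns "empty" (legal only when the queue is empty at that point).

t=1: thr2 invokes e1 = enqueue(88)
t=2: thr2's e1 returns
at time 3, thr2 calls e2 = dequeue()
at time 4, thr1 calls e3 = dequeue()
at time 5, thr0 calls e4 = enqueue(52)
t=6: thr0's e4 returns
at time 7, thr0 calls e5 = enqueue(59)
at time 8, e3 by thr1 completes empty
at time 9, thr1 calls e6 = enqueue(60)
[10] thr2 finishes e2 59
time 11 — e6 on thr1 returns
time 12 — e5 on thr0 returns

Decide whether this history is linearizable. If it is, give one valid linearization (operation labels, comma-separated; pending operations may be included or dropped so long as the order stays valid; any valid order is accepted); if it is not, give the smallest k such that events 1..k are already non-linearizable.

cut after 9 events: linearizable; cut after 10 events (e2 responds, time 10): not linearizable
the 4 completed operations admit 6 real-time orders; each fails the queue replay
including or dropping the 2 pending operations (e5, e6) in any combination fails
e.g. e1, e2, e3, e4 (pending dropped): illegal at step 2, since e2 dequeue() → 59 cannot apply there
e.g. e1, e2, e4, e3 (pending dropped): illegal at step 2, since e2 dequeue() → 59 cannot apply there

not linearizable — minimal violating prefix: 10 events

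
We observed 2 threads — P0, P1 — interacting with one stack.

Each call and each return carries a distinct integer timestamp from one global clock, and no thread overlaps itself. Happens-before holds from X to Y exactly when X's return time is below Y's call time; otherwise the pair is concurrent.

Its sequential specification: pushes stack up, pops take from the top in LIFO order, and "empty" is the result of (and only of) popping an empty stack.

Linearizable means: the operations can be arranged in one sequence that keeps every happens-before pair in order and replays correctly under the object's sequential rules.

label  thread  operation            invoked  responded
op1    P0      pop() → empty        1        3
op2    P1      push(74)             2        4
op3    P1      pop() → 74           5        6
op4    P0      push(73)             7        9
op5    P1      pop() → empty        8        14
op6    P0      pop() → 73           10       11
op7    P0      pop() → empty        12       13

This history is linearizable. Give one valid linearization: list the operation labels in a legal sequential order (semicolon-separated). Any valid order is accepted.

op1; op2; op3; op4; op6; op5; op7

step 1: op1 pop() → empty — stack <>
step 2: op2 push(74) — stack <74>
step 3: op3 pop() → 74 — stack <>
step 4: op4 push(73) — stack <73>
step 5: op6 pop() → 73 — stack <>
step 6: op5 pop() → empty — stack <>
step 7: op7 pop() → empty — stack <>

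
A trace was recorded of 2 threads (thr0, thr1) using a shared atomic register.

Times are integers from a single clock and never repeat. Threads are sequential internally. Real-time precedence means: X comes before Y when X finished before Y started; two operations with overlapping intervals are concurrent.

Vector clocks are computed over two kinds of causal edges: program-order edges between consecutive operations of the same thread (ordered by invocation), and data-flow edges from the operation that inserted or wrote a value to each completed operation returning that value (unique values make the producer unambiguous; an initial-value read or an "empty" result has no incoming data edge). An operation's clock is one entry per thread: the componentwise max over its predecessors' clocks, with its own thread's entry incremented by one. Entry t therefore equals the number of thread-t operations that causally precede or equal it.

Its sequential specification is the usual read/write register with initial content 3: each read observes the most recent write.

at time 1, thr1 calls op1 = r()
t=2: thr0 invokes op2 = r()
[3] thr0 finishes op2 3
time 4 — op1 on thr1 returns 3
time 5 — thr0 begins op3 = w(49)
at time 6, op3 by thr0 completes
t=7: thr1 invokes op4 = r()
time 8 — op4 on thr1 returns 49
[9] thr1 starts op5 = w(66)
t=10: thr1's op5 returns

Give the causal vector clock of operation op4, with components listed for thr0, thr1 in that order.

(2, 2)

invoked at 1, op1 has no predecessors; its own thr1 bump gives (0, 1)
invoked at 2, op2 has no predecessors; its own thr0 bump gives (1, 0)
merge at op3 (invoked 5): VC(op2)=(1, 0), own-thread bump on thr0 → (2, 0)
merge at op4 (invoked 7): VC(op1)=(0, 1), VC(op3)=(2, 0), own-thread bump on thr1 → (2, 2)
merge at op5 (invoked 9): VC(op4)=(2, 2), own-thread bump on thr1 → (2, 3)
target: VC(op4) = (2, 2)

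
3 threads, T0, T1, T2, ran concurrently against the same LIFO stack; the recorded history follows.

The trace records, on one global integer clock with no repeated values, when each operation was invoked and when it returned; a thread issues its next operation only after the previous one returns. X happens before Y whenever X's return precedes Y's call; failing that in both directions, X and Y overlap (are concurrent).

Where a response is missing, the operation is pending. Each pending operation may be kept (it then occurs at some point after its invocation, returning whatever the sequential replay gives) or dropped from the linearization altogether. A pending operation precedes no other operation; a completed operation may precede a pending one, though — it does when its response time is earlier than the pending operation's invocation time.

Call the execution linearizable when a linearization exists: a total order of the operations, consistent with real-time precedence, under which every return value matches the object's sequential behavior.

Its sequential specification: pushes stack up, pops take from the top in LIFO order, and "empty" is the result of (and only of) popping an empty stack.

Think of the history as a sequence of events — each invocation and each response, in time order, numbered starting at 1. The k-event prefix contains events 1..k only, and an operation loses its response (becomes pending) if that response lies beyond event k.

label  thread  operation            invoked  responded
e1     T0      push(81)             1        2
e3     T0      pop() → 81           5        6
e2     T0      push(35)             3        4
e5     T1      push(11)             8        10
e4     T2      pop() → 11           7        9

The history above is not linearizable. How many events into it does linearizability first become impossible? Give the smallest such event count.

6

events 1..5 are linearizable; a witness order is e1, e2:
after step 1 (e1 push(81)): stack <81>
after step 2 (e2 push(35)): stack <81,35>
with event 6 included (e3 responding at time 6), all real-time-consistent orders fail
e.g. e1, e2, e3: illegal at step 3, since e3 pop() → 81 cannot apply there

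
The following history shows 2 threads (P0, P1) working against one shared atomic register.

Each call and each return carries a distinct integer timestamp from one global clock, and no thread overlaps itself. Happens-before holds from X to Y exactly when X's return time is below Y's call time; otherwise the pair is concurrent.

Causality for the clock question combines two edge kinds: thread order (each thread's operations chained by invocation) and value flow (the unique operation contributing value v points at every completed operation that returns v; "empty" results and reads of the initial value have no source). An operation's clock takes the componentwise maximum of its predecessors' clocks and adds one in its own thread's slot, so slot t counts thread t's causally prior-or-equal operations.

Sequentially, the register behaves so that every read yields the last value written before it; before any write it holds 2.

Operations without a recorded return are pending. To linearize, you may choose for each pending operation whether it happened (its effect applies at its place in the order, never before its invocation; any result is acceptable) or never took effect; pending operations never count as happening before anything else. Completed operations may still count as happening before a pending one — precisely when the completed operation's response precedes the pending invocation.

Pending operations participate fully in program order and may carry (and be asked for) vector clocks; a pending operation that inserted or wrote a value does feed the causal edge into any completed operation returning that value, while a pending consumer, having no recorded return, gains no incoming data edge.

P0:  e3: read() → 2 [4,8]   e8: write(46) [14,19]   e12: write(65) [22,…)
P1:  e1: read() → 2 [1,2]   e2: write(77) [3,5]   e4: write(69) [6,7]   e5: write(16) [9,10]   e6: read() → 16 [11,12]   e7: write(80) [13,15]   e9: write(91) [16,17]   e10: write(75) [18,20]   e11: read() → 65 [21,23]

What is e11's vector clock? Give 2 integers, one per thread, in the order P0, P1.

root op e1, invoked 1: fresh clock plus P1's own tick → (0, 1)
root op e3, invoked 4: fresh clock plus P0's own tick → (1, 0)
from VC(e1)=(0, 1), e2 (invoked 3) maxes components and bumps P1 → (0, 2)
from VC(e3)=(1, 0), e8 (invoked 14) maxes components and bumps P0 → (2, 0)
from VC(e2)=(0, 2), e4 (invoked 6) maxes components and bumps P1 → (0, 3)
from VC(e8)=(2, 0), e12 (invoked 22) maxes components and bumps P0 → (3, 0)
from VC(e4)=(0, 3), e5 (invoked 9) maxes components and bumps P1 → (0, 4)
from VC(e5)=(0, 4), e6 (invoked 11) maxes components and bumps P1 → (0, 5)
from VC(e6)=(0, 5), e7 (invoked 13) maxes components and bumps P1 → (0, 6)
from VC(e7)=(0, 6), e9 (invoked 16) maxes components and bumps P1 → (0, 7)
from VC(e9)=(0, 7), e10 (invoked 18) maxes components and bumps P1 → (0, 8)
from VC(e10)=(0, 8), VC(e12)=(3, 0), e11 (invoked 21) maxes components and bumps P1 → (3, 9)
target: VC(e11) = (3, 9)

(3, 9)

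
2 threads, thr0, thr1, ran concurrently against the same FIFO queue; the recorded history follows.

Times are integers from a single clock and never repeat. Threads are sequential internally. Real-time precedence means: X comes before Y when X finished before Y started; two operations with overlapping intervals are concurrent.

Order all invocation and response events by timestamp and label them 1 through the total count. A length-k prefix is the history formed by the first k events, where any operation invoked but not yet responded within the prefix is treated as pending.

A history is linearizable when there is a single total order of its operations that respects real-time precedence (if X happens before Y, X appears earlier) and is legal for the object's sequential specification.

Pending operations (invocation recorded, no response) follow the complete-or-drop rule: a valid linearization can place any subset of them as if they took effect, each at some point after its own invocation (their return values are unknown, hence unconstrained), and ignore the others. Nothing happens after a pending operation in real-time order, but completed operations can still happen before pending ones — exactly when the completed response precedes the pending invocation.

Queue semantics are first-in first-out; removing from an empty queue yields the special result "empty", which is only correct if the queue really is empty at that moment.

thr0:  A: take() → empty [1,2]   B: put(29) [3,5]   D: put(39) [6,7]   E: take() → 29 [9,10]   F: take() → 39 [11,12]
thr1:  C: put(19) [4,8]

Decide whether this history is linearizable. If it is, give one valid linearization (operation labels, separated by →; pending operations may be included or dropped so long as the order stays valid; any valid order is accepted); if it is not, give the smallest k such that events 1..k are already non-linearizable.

linearizable — witness: A → B → D → C → E → F

after step 1 (A take() → empty): queue <>
after step 2 (B put(29)): queue <29>
after step 3 (D put(39)): queue <29,39>
after step 4 (C put(19)): queue <29,39,19>
after step 5 (E take() → 29): queue <39,19>
after step 6 (F take() → 39): queue <19>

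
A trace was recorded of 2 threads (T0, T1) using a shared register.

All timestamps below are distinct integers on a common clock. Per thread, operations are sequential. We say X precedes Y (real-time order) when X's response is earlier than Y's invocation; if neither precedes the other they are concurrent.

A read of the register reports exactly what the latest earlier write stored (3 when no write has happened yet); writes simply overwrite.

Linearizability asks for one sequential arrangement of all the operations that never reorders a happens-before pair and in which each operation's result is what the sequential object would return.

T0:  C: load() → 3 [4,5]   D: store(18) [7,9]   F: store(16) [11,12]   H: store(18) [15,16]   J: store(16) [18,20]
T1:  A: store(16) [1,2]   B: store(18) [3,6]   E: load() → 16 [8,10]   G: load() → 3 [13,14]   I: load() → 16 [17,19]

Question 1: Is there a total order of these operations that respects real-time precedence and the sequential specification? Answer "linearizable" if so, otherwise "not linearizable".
prefix check: 1..4 passes, 1..5 fails once C's time-5 response joins
the completed operations (2 total) allow one real-time order; the register replay rejects it
including or dropping the 1 pending operation (B) in any combination fails
for example A, C (pending dropped) fails at step 2: C load() → 3 is not legal there

not linearizable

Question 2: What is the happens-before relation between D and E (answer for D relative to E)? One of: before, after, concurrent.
D spans [7,9], E spans [8,10]
the intervals overlap in both directions

concurrent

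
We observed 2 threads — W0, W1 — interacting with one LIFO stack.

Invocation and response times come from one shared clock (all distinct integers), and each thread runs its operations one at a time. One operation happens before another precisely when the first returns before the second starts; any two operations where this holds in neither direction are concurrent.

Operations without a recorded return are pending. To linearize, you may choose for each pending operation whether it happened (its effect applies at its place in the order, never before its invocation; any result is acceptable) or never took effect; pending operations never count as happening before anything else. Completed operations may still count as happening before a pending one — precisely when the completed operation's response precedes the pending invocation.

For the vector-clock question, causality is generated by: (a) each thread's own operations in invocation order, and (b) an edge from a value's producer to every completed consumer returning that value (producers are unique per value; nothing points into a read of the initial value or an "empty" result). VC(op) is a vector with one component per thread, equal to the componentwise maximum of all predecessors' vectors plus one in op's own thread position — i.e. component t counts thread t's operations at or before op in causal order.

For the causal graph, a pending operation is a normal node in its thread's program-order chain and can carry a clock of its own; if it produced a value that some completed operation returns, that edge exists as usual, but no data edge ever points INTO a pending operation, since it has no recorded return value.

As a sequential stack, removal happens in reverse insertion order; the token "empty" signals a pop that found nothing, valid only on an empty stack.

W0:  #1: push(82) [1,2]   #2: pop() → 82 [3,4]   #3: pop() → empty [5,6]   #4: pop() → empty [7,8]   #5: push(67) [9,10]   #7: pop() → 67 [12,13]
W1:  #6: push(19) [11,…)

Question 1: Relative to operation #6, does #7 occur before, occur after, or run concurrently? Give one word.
Answer: concurrent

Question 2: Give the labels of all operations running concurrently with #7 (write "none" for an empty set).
Answer: #6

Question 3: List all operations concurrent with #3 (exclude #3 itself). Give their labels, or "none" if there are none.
Answer: none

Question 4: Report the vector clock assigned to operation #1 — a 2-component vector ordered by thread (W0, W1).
Answer: (1, 0)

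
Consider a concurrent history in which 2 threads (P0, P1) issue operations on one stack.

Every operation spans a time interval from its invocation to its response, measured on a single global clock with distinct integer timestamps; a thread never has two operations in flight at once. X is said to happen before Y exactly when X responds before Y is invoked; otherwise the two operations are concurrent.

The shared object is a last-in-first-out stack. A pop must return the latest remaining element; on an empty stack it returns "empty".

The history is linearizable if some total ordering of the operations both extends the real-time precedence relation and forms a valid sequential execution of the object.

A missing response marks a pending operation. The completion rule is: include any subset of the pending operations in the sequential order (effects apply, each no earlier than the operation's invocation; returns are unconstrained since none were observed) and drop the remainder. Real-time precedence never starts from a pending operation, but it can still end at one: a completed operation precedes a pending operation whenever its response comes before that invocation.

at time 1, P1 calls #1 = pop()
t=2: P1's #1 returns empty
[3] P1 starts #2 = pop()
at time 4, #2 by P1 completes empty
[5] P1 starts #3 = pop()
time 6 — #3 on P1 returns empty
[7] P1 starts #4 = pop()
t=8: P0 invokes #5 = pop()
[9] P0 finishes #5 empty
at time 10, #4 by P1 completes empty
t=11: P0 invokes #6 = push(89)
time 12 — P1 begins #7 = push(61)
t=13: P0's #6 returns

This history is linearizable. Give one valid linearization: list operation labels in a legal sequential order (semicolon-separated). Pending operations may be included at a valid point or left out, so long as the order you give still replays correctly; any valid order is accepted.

#1; #2; #3; #4; #5; #6

1. #1 pop() → empty, leaving stack <>
2. #2 pop() → empty, leaving stack <>
3. #3 pop() → empty, leaving stack <>
4. #4 pop() → empty, leaving stack <>
5. #5 pop() → empty, leaving stack <>
6. #6 push(89), leaving stack <89>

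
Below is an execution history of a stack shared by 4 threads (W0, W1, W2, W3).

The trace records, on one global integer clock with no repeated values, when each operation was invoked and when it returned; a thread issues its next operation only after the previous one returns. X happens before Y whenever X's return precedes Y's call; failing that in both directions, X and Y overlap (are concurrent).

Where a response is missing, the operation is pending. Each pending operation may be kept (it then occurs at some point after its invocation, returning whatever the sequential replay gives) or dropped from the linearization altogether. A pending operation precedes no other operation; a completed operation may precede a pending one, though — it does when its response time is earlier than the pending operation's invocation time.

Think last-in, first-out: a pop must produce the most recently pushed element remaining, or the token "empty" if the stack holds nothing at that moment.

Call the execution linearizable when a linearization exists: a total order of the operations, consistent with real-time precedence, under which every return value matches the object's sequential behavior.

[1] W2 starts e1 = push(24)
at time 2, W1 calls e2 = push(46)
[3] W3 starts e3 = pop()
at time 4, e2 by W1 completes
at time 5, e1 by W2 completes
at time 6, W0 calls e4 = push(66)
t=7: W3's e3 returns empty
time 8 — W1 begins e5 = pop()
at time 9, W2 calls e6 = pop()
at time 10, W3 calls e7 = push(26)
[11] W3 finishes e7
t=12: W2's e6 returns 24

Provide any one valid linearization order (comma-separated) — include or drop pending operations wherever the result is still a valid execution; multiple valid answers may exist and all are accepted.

after step 1 (e3 pop() → empty): stack <>
after step 2 (e1 push(24)): stack <24>
after step 3 (e2 push(46)): stack <24,46>
after step 4 (e5 pop() (pending, included)): stack <24>
after step 5 (e6 pop() → 24): stack <>
after step 6 (e4 push(66) (pending, included)): stack <66>
after step 7 (e7 push(26)): stack <66,26>

e3, e1, e2, e5, e6, e4, e7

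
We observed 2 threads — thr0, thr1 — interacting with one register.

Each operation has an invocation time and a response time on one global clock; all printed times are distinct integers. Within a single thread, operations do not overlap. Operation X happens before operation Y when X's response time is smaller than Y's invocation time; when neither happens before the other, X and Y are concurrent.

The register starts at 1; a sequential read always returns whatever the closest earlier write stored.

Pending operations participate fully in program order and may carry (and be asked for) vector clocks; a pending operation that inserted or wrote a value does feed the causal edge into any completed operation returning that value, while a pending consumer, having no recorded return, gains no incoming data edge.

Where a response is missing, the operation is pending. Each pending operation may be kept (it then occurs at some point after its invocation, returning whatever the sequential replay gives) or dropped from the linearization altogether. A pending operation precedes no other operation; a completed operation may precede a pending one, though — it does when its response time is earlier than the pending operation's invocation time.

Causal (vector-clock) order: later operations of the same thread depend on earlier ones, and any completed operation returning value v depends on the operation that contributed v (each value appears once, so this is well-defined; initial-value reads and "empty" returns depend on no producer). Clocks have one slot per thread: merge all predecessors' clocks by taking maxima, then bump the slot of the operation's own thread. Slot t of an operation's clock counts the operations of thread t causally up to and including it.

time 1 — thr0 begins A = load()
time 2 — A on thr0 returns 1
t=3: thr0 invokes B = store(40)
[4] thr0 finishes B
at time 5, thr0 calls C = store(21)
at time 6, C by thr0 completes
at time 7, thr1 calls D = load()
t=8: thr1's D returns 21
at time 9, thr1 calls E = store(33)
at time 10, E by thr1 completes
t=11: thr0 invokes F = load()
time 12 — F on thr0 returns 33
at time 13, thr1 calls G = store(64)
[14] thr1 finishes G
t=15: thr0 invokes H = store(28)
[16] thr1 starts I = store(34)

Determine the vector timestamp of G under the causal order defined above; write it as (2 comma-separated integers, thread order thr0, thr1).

root op A, invoked 1: fresh clock plus thr0's own tick → (1, 0)
VC(B, invoked at 3): max of VC(A)=(1, 0), then +1 on thread thr0 → (2, 0)
VC(C, invoked at 5): max of VC(B)=(2, 0), then +1 on thread thr0 → (3, 0)
VC(D, invoked at 7): max of VC(C)=(3, 0), then +1 on thread thr1 → (3, 1)
VC(E, invoked at 9): max of VC(D)=(3, 1), then +1 on thread thr1 → (3, 2)
VC(G, invoked at 13): max of VC(E)=(3, 2), then +1 on thread thr1 → (3, 3)
VC(F, invoked at 11): max of VC(C)=(3, 0), VC(E)=(3, 2), then +1 on thread thr0 → (4, 2)
VC(I, invoked at 16): max of VC(G)=(3, 3), then +1 on thread thr1 → (3, 4)
VC(H, invoked at 15): max of VC(F)=(4, 2), then +1 on thread thr0 → (5, 2)
target: VC(G) = (3, 3)

(3, 3)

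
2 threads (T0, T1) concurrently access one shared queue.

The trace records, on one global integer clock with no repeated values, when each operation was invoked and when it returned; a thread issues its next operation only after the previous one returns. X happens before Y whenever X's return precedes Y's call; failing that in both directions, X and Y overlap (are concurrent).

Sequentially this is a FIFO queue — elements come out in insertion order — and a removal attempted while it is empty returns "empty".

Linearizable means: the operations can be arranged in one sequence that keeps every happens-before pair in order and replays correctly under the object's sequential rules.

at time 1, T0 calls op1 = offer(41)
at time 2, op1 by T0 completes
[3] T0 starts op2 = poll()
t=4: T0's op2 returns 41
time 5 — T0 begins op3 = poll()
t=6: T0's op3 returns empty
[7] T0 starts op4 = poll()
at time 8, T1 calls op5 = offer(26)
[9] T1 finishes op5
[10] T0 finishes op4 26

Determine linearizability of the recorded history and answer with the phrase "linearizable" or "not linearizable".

a witness: op1, op2, op3, op5, op4
1. op1 offer(41), leaving queue <41>
2. op2 poll() → 41, leaving queue <>
3. op3 poll() → empty, leaving queue <>
4. op5 offer(26), leaving queue <26>
5. op4 poll() → 26, leaving queue <>

linearizable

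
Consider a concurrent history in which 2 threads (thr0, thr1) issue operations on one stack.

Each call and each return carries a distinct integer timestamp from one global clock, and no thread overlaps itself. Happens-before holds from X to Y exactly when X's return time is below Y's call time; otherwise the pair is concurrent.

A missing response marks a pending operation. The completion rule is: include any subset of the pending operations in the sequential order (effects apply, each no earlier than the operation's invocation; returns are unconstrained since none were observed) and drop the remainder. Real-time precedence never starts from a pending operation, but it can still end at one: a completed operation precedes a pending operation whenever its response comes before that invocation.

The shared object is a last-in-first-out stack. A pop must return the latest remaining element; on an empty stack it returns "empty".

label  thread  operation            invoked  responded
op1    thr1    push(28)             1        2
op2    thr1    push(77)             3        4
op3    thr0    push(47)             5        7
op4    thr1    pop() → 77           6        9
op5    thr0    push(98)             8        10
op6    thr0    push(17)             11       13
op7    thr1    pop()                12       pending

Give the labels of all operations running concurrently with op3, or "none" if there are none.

op4

overlap test against op3 [5,7]: concurrent iff the interval meets 5..7
op1 [1,2]: before
op2 [3,4]: before
op4 [6,9]: concurrent
op5 [8,10]: after
op6 [11,13]: after
op7 [12,…): after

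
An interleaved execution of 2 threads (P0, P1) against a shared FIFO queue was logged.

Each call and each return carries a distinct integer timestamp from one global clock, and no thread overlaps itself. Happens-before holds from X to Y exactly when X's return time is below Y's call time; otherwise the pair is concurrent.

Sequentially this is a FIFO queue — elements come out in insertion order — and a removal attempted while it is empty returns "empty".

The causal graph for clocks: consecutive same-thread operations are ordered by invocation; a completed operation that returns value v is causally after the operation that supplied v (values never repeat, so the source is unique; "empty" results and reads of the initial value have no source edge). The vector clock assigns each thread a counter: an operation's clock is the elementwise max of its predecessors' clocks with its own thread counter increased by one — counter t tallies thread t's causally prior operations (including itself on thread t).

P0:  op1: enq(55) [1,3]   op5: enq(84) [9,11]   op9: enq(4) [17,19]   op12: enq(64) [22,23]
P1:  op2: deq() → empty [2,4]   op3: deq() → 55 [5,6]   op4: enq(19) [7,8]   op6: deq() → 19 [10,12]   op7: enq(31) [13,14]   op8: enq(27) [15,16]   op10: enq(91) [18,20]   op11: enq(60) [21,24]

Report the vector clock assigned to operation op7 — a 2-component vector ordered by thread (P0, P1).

invoked at 2, op2 has no predecessors; its own P1 bump gives (0, 1)
invoked at 1, op1 has no predecessors; its own P0 bump gives (1, 0)
merge at op5 (invoked 9): VC(op1)=(1, 0), own-thread bump on P0 → (2, 0)
merge at op3 (invoked 5): VC(op1)=(1, 0), VC(op2)=(0, 1), own-thread bump on P1 → (1, 2)
merge at op9 (invoked 17): VC(op5)=(2, 0), own-thread bump on P0 → (3, 0)
merge at op4 (invoked 7): VC(op3)=(1, 2), own-thread bump on P1 → (1, 3)
merge at op12 (invoked 22): VC(op9)=(3, 0), own-thread bump on P0 → (4, 0)
merge at op6 (invoked 10): VC(op4)=(1, 3), own-thread bump on P1 → (1, 4)
merge at op7 (invoked 13): VC(op6)=(1, 4), own-thread bump on P1 → (1, 5)
merge at op8 (invoked 15): VC(op7)=(1, 5), own-thread bump on P1 → (1, 6)
merge at op10 (invoked 18): VC(op8)=(1, 6), own-thread bump on P1 → (1, 7)
merge at op11 (invoked 21): VC(op10)=(1, 7), own-thread bump on P1 → (1, 8)
target: VC(op7) = (1, 5)

(1, 5)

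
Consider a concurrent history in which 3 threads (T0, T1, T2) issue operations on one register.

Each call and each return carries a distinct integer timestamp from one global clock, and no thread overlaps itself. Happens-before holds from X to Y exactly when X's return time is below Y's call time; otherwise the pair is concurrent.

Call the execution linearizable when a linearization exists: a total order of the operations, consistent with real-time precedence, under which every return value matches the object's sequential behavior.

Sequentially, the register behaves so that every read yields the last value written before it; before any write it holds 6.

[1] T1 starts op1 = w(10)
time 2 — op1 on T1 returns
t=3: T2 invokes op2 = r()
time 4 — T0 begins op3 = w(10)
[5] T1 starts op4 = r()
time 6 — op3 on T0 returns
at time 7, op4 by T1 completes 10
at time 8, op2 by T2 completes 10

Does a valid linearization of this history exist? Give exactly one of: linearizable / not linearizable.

witness order: op1, op2, op3, op4
after step 1 (op1 w(10)): value 10
after step 2 (op2 r() → 10): value 10
after step 3 (op3 w(10)): value 10
after step 4 (op4 r() → 10): value 10

linearizable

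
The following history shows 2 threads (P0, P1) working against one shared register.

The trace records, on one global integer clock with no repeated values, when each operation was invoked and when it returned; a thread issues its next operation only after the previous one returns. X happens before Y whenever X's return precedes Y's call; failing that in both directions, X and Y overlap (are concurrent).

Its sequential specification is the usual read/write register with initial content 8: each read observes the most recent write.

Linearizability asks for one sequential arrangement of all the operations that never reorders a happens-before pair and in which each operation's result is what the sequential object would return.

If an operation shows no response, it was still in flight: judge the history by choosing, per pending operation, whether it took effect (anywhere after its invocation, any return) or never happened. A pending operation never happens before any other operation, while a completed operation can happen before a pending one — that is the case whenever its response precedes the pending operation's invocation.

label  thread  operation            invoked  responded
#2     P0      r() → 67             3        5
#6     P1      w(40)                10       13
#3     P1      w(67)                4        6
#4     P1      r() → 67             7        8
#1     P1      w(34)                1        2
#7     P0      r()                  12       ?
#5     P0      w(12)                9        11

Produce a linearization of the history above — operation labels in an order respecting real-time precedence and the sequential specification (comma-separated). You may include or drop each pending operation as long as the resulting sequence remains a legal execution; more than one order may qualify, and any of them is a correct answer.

#1, #3, #2, #4, #5, #6

1. #1 w(34), leaving value 34
2. #3 w(67), leaving value 67
3. #2 r() → 67, leaving value 67
4. #4 r() → 67, leaving value 67
5. #5 w(12), leaving value 12
6. #6 w(40), leaving value 40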